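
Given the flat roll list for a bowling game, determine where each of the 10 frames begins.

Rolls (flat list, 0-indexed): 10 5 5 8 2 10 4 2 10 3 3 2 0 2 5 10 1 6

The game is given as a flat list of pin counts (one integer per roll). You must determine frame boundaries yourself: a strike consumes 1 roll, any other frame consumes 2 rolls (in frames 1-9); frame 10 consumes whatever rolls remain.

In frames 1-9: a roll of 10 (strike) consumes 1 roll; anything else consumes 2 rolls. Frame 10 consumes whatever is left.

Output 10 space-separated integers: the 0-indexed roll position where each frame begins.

Answer: 0 1 3 5 6 8 9 11 13 15

Derivation:
Frame 1 starts at roll index 0: roll=10 (strike), consumes 1 roll
Frame 2 starts at roll index 1: rolls=5,5 (sum=10), consumes 2 rolls
Frame 3 starts at roll index 3: rolls=8,2 (sum=10), consumes 2 rolls
Frame 4 starts at roll index 5: roll=10 (strike), consumes 1 roll
Frame 5 starts at roll index 6: rolls=4,2 (sum=6), consumes 2 rolls
Frame 6 starts at roll index 8: roll=10 (strike), consumes 1 roll
Frame 7 starts at roll index 9: rolls=3,3 (sum=6), consumes 2 rolls
Frame 8 starts at roll index 11: rolls=2,0 (sum=2), consumes 2 rolls
Frame 9 starts at roll index 13: rolls=2,5 (sum=7), consumes 2 rolls
Frame 10 starts at roll index 15: 3 remaining rolls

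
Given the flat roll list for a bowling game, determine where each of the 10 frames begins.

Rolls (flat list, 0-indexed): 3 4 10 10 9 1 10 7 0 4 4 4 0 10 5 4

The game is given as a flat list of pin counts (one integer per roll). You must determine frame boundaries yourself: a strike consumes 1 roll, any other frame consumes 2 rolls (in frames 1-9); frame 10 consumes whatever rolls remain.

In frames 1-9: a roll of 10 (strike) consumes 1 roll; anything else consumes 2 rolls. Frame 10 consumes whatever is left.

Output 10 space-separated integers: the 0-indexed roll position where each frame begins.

Answer: 0 2 3 4 6 7 9 11 13 14

Derivation:
Frame 1 starts at roll index 0: rolls=3,4 (sum=7), consumes 2 rolls
Frame 2 starts at roll index 2: roll=10 (strike), consumes 1 roll
Frame 3 starts at roll index 3: roll=10 (strike), consumes 1 roll
Frame 4 starts at roll index 4: rolls=9,1 (sum=10), consumes 2 rolls
Frame 5 starts at roll index 6: roll=10 (strike), consumes 1 roll
Frame 6 starts at roll index 7: rolls=7,0 (sum=7), consumes 2 rolls
Frame 7 starts at roll index 9: rolls=4,4 (sum=8), consumes 2 rolls
Frame 8 starts at roll index 11: rolls=4,0 (sum=4), consumes 2 rolls
Frame 9 starts at roll index 13: roll=10 (strike), consumes 1 roll
Frame 10 starts at roll index 14: 2 remaining rolls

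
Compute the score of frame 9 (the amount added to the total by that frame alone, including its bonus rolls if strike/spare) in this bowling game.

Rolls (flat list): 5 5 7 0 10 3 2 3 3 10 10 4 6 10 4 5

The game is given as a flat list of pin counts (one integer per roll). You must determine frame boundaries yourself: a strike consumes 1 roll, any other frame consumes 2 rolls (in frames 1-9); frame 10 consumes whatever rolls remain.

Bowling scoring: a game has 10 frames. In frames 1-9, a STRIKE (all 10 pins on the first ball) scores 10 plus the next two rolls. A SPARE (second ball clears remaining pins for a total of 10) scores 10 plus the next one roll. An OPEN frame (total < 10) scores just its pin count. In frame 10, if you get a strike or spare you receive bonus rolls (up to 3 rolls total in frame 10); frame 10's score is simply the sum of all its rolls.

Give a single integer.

Answer: 19

Derivation:
Frame 1: SPARE (5+5=10). 10 + next roll (7) = 17. Cumulative: 17
Frame 2: OPEN (7+0=7). Cumulative: 24
Frame 3: STRIKE. 10 + next two rolls (3+2) = 15. Cumulative: 39
Frame 4: OPEN (3+2=5). Cumulative: 44
Frame 5: OPEN (3+3=6). Cumulative: 50
Frame 6: STRIKE. 10 + next two rolls (10+4) = 24. Cumulative: 74
Frame 7: STRIKE. 10 + next two rolls (4+6) = 20. Cumulative: 94
Frame 8: SPARE (4+6=10). 10 + next roll (10) = 20. Cumulative: 114
Frame 9: STRIKE. 10 + next two rolls (4+5) = 19. Cumulative: 133
Frame 10: OPEN. Sum of all frame-10 rolls (4+5) = 9. Cumulative: 142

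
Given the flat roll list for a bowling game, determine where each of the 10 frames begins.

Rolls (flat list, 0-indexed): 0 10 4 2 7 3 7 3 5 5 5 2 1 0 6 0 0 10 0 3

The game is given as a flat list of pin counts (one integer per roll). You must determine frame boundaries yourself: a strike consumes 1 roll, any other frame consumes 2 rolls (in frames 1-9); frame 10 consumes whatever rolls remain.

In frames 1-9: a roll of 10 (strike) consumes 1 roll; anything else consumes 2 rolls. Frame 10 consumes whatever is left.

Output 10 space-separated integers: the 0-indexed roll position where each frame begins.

Answer: 0 2 4 6 8 10 12 14 16 18

Derivation:
Frame 1 starts at roll index 0: rolls=0,10 (sum=10), consumes 2 rolls
Frame 2 starts at roll index 2: rolls=4,2 (sum=6), consumes 2 rolls
Frame 3 starts at roll index 4: rolls=7,3 (sum=10), consumes 2 rolls
Frame 4 starts at roll index 6: rolls=7,3 (sum=10), consumes 2 rolls
Frame 5 starts at roll index 8: rolls=5,5 (sum=10), consumes 2 rolls
Frame 6 starts at roll index 10: rolls=5,2 (sum=7), consumes 2 rolls
Frame 7 starts at roll index 12: rolls=1,0 (sum=1), consumes 2 rolls
Frame 8 starts at roll index 14: rolls=6,0 (sum=6), consumes 2 rolls
Frame 9 starts at roll index 16: rolls=0,10 (sum=10), consumes 2 rolls
Frame 10 starts at roll index 18: 2 remaining rolls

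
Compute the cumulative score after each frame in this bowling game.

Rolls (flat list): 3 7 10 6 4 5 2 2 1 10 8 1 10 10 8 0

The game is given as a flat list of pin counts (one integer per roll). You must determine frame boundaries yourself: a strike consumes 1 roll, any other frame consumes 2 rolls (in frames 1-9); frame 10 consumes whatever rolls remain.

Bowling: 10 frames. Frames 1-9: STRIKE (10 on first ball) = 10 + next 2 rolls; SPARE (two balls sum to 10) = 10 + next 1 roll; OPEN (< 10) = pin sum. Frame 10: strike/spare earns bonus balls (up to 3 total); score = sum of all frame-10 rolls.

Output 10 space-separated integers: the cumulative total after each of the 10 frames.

Answer: 20 40 55 62 65 84 93 121 139 147

Derivation:
Frame 1: SPARE (3+7=10). 10 + next roll (10) = 20. Cumulative: 20
Frame 2: STRIKE. 10 + next two rolls (6+4) = 20. Cumulative: 40
Frame 3: SPARE (6+4=10). 10 + next roll (5) = 15. Cumulative: 55
Frame 4: OPEN (5+2=7). Cumulative: 62
Frame 5: OPEN (2+1=3). Cumulative: 65
Frame 6: STRIKE. 10 + next two rolls (8+1) = 19. Cumulative: 84
Frame 7: OPEN (8+1=9). Cumulative: 93
Frame 8: STRIKE. 10 + next two rolls (10+8) = 28. Cumulative: 121
Frame 9: STRIKE. 10 + next two rolls (8+0) = 18. Cumulative: 139
Frame 10: OPEN. Sum of all frame-10 rolls (8+0) = 8. Cumulative: 147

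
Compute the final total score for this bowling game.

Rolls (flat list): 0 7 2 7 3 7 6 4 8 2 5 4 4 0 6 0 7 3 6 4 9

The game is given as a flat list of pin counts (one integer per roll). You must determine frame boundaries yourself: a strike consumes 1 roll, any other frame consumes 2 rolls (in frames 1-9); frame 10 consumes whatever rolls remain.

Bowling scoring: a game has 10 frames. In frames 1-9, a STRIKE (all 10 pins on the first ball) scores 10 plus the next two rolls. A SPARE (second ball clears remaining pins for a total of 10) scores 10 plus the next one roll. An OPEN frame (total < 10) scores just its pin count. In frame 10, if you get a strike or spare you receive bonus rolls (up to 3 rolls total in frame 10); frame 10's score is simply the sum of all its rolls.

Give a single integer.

Answer: 119

Derivation:
Frame 1: OPEN (0+7=7). Cumulative: 7
Frame 2: OPEN (2+7=9). Cumulative: 16
Frame 3: SPARE (3+7=10). 10 + next roll (6) = 16. Cumulative: 32
Frame 4: SPARE (6+4=10). 10 + next roll (8) = 18. Cumulative: 50
Frame 5: SPARE (8+2=10). 10 + next roll (5) = 15. Cumulative: 65
Frame 6: OPEN (5+4=9). Cumulative: 74
Frame 7: OPEN (4+0=4). Cumulative: 78
Frame 8: OPEN (6+0=6). Cumulative: 84
Frame 9: SPARE (7+3=10). 10 + next roll (6) = 16. Cumulative: 100
Frame 10: SPARE. Sum of all frame-10 rolls (6+4+9) = 19. Cumulative: 119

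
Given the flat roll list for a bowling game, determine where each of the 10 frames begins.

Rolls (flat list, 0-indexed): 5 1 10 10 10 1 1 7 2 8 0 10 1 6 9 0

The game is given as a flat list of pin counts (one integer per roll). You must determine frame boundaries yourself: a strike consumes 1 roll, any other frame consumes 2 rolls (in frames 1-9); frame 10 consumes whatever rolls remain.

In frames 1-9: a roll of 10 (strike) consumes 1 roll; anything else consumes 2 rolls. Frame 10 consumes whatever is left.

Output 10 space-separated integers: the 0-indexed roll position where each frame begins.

Frame 1 starts at roll index 0: rolls=5,1 (sum=6), consumes 2 rolls
Frame 2 starts at roll index 2: roll=10 (strike), consumes 1 roll
Frame 3 starts at roll index 3: roll=10 (strike), consumes 1 roll
Frame 4 starts at roll index 4: roll=10 (strike), consumes 1 roll
Frame 5 starts at roll index 5: rolls=1,1 (sum=2), consumes 2 rolls
Frame 6 starts at roll index 7: rolls=7,2 (sum=9), consumes 2 rolls
Frame 7 starts at roll index 9: rolls=8,0 (sum=8), consumes 2 rolls
Frame 8 starts at roll index 11: roll=10 (strike), consumes 1 roll
Frame 9 starts at roll index 12: rolls=1,6 (sum=7), consumes 2 rolls
Frame 10 starts at roll index 14: 2 remaining rolls

Answer: 0 2 3 4 5 7 9 11 12 14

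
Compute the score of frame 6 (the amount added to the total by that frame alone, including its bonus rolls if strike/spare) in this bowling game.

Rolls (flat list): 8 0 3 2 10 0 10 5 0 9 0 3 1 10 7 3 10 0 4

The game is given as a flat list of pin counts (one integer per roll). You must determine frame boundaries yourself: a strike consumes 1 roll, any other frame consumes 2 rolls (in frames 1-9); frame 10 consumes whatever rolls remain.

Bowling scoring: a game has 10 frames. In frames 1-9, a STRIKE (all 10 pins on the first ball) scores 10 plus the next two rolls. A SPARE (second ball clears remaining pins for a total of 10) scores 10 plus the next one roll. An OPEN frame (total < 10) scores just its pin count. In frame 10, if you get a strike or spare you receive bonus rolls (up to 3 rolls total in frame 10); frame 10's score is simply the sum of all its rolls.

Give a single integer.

Frame 1: OPEN (8+0=8). Cumulative: 8
Frame 2: OPEN (3+2=5). Cumulative: 13
Frame 3: STRIKE. 10 + next two rolls (0+10) = 20. Cumulative: 33
Frame 4: SPARE (0+10=10). 10 + next roll (5) = 15. Cumulative: 48
Frame 5: OPEN (5+0=5). Cumulative: 53
Frame 6: OPEN (9+0=9). Cumulative: 62
Frame 7: OPEN (3+1=4). Cumulative: 66
Frame 8: STRIKE. 10 + next two rolls (7+3) = 20. Cumulative: 86

Answer: 9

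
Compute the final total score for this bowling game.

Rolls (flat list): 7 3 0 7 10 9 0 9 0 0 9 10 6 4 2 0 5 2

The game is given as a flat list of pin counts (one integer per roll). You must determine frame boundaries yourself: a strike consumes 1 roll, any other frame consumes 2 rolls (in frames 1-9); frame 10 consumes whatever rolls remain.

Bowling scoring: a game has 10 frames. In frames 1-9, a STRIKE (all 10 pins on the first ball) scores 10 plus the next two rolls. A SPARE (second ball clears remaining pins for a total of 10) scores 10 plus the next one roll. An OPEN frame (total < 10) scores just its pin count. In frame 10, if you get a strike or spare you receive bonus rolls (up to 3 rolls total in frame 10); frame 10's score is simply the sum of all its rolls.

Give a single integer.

Frame 1: SPARE (7+3=10). 10 + next roll (0) = 10. Cumulative: 10
Frame 2: OPEN (0+7=7). Cumulative: 17
Frame 3: STRIKE. 10 + next two rolls (9+0) = 19. Cumulative: 36
Frame 4: OPEN (9+0=9). Cumulative: 45
Frame 5: OPEN (9+0=9). Cumulative: 54
Frame 6: OPEN (0+9=9). Cumulative: 63
Frame 7: STRIKE. 10 + next two rolls (6+4) = 20. Cumulative: 83
Frame 8: SPARE (6+4=10). 10 + next roll (2) = 12. Cumulative: 95
Frame 9: OPEN (2+0=2). Cumulative: 97
Frame 10: OPEN. Sum of all frame-10 rolls (5+2) = 7. Cumulative: 104

Answer: 104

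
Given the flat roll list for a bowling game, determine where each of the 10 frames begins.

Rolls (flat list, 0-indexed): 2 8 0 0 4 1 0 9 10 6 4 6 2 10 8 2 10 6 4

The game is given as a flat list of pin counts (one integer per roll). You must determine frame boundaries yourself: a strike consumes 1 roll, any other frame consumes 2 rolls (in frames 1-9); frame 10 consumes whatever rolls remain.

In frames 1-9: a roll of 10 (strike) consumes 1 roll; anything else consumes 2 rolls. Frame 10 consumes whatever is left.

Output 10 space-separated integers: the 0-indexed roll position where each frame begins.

Answer: 0 2 4 6 8 9 11 13 14 16

Derivation:
Frame 1 starts at roll index 0: rolls=2,8 (sum=10), consumes 2 rolls
Frame 2 starts at roll index 2: rolls=0,0 (sum=0), consumes 2 rolls
Frame 3 starts at roll index 4: rolls=4,1 (sum=5), consumes 2 rolls
Frame 4 starts at roll index 6: rolls=0,9 (sum=9), consumes 2 rolls
Frame 5 starts at roll index 8: roll=10 (strike), consumes 1 roll
Frame 6 starts at roll index 9: rolls=6,4 (sum=10), consumes 2 rolls
Frame 7 starts at roll index 11: rolls=6,2 (sum=8), consumes 2 rolls
Frame 8 starts at roll index 13: roll=10 (strike), consumes 1 roll
Frame 9 starts at roll index 14: rolls=8,2 (sum=10), consumes 2 rolls
Frame 10 starts at roll index 16: 3 remaining rolls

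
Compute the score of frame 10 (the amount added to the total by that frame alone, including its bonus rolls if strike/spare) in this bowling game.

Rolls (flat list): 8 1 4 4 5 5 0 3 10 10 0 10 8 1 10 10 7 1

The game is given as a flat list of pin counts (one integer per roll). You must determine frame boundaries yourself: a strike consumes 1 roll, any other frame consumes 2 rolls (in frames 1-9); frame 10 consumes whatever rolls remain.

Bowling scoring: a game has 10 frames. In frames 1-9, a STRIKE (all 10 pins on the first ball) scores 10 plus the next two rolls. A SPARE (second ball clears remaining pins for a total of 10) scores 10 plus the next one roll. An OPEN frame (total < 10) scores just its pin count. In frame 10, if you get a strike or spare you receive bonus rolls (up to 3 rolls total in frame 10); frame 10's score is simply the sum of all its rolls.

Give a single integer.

Answer: 18

Derivation:
Frame 1: OPEN (8+1=9). Cumulative: 9
Frame 2: OPEN (4+4=8). Cumulative: 17
Frame 3: SPARE (5+5=10). 10 + next roll (0) = 10. Cumulative: 27
Frame 4: OPEN (0+3=3). Cumulative: 30
Frame 5: STRIKE. 10 + next two rolls (10+0) = 20. Cumulative: 50
Frame 6: STRIKE. 10 + next two rolls (0+10) = 20. Cumulative: 70
Frame 7: SPARE (0+10=10). 10 + next roll (8) = 18. Cumulative: 88
Frame 8: OPEN (8+1=9). Cumulative: 97
Frame 9: STRIKE. 10 + next two rolls (10+7) = 27. Cumulative: 124
Frame 10: STRIKE. Sum of all frame-10 rolls (10+7+1) = 18. Cumulative: 142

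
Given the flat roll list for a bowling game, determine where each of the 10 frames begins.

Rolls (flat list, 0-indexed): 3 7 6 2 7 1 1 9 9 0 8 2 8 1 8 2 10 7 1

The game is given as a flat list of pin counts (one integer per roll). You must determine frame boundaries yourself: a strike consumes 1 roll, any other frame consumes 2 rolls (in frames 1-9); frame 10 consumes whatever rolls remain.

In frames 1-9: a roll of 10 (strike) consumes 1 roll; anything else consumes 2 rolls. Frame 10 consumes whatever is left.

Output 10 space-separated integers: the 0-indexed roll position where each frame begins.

Frame 1 starts at roll index 0: rolls=3,7 (sum=10), consumes 2 rolls
Frame 2 starts at roll index 2: rolls=6,2 (sum=8), consumes 2 rolls
Frame 3 starts at roll index 4: rolls=7,1 (sum=8), consumes 2 rolls
Frame 4 starts at roll index 6: rolls=1,9 (sum=10), consumes 2 rolls
Frame 5 starts at roll index 8: rolls=9,0 (sum=9), consumes 2 rolls
Frame 6 starts at roll index 10: rolls=8,2 (sum=10), consumes 2 rolls
Frame 7 starts at roll index 12: rolls=8,1 (sum=9), consumes 2 rolls
Frame 8 starts at roll index 14: rolls=8,2 (sum=10), consumes 2 rolls
Frame 9 starts at roll index 16: roll=10 (strike), consumes 1 roll
Frame 10 starts at roll index 17: 2 remaining rolls

Answer: 0 2 4 6 8 10 12 14 16 17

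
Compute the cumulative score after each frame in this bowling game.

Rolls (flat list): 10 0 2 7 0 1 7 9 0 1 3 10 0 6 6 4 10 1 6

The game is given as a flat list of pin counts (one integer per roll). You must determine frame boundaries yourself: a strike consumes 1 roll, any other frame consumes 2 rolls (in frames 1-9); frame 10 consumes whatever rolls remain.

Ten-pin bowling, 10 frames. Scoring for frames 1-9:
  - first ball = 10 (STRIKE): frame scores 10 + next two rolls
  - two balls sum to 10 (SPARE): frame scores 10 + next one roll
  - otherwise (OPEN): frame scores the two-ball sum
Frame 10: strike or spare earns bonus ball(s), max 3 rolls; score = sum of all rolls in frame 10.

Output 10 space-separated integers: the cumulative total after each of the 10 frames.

Answer: 12 14 21 29 38 42 58 64 84 101

Derivation:
Frame 1: STRIKE. 10 + next two rolls (0+2) = 12. Cumulative: 12
Frame 2: OPEN (0+2=2). Cumulative: 14
Frame 3: OPEN (7+0=7). Cumulative: 21
Frame 4: OPEN (1+7=8). Cumulative: 29
Frame 5: OPEN (9+0=9). Cumulative: 38
Frame 6: OPEN (1+3=4). Cumulative: 42
Frame 7: STRIKE. 10 + next two rolls (0+6) = 16. Cumulative: 58
Frame 8: OPEN (0+6=6). Cumulative: 64
Frame 9: SPARE (6+4=10). 10 + next roll (10) = 20. Cumulative: 84
Frame 10: STRIKE. Sum of all frame-10 rolls (10+1+6) = 17. Cumulative: 101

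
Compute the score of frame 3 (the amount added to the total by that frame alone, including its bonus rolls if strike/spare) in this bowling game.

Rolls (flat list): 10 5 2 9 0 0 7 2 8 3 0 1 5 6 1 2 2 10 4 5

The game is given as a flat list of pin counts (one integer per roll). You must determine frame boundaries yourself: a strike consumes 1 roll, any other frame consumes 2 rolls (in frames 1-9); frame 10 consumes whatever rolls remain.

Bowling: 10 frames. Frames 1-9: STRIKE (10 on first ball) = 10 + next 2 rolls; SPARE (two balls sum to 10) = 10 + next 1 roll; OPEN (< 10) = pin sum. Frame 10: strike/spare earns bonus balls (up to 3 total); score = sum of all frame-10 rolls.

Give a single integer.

Answer: 9

Derivation:
Frame 1: STRIKE. 10 + next two rolls (5+2) = 17. Cumulative: 17
Frame 2: OPEN (5+2=7). Cumulative: 24
Frame 3: OPEN (9+0=9). Cumulative: 33
Frame 4: OPEN (0+7=7). Cumulative: 40
Frame 5: SPARE (2+8=10). 10 + next roll (3) = 13. Cumulative: 53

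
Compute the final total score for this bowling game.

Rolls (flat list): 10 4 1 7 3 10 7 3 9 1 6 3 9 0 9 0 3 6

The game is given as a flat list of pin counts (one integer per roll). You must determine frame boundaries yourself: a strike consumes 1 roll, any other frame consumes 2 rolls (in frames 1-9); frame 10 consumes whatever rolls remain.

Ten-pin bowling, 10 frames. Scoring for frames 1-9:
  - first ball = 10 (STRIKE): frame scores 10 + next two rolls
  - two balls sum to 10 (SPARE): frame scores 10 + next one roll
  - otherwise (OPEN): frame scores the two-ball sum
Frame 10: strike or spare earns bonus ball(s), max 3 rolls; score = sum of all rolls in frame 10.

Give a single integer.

Answer: 131

Derivation:
Frame 1: STRIKE. 10 + next two rolls (4+1) = 15. Cumulative: 15
Frame 2: OPEN (4+1=5). Cumulative: 20
Frame 3: SPARE (7+3=10). 10 + next roll (10) = 20. Cumulative: 40
Frame 4: STRIKE. 10 + next two rolls (7+3) = 20. Cumulative: 60
Frame 5: SPARE (7+3=10). 10 + next roll (9) = 19. Cumulative: 79
Frame 6: SPARE (9+1=10). 10 + next roll (6) = 16. Cumulative: 95
Frame 7: OPEN (6+3=9). Cumulative: 104
Frame 8: OPEN (9+0=9). Cumulative: 113
Frame 9: OPEN (9+0=9). Cumulative: 122
Frame 10: OPEN. Sum of all frame-10 rolls (3+6) = 9. Cumulative: 131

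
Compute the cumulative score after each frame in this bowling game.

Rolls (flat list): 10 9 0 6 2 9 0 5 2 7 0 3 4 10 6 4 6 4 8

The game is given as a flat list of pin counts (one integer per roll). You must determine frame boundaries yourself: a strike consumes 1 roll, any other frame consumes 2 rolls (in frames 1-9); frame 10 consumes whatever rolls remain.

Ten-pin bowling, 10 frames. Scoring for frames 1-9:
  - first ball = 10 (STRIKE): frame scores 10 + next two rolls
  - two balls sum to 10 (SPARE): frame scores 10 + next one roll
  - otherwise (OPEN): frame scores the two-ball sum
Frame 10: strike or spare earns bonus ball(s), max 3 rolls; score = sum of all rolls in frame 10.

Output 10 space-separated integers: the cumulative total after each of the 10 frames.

Frame 1: STRIKE. 10 + next two rolls (9+0) = 19. Cumulative: 19
Frame 2: OPEN (9+0=9). Cumulative: 28
Frame 3: OPEN (6+2=8). Cumulative: 36
Frame 4: OPEN (9+0=9). Cumulative: 45
Frame 5: OPEN (5+2=7). Cumulative: 52
Frame 6: OPEN (7+0=7). Cumulative: 59
Frame 7: OPEN (3+4=7). Cumulative: 66
Frame 8: STRIKE. 10 + next two rolls (6+4) = 20. Cumulative: 86
Frame 9: SPARE (6+4=10). 10 + next roll (6) = 16. Cumulative: 102
Frame 10: SPARE. Sum of all frame-10 rolls (6+4+8) = 18. Cumulative: 120

Answer: 19 28 36 45 52 59 66 86 102 120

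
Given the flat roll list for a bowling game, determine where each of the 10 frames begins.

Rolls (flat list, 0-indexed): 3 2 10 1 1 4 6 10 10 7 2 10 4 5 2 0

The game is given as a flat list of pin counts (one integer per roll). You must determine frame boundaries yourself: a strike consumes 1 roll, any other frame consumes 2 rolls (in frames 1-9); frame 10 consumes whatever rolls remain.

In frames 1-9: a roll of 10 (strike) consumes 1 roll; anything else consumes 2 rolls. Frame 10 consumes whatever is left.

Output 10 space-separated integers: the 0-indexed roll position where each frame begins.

Frame 1 starts at roll index 0: rolls=3,2 (sum=5), consumes 2 rolls
Frame 2 starts at roll index 2: roll=10 (strike), consumes 1 roll
Frame 3 starts at roll index 3: rolls=1,1 (sum=2), consumes 2 rolls
Frame 4 starts at roll index 5: rolls=4,6 (sum=10), consumes 2 rolls
Frame 5 starts at roll index 7: roll=10 (strike), consumes 1 roll
Frame 6 starts at roll index 8: roll=10 (strike), consumes 1 roll
Frame 7 starts at roll index 9: rolls=7,2 (sum=9), consumes 2 rolls
Frame 8 starts at roll index 11: roll=10 (strike), consumes 1 roll
Frame 9 starts at roll index 12: rolls=4,5 (sum=9), consumes 2 rolls
Frame 10 starts at roll index 14: 2 remaining rolls

Answer: 0 2 3 5 7 8 9 11 12 14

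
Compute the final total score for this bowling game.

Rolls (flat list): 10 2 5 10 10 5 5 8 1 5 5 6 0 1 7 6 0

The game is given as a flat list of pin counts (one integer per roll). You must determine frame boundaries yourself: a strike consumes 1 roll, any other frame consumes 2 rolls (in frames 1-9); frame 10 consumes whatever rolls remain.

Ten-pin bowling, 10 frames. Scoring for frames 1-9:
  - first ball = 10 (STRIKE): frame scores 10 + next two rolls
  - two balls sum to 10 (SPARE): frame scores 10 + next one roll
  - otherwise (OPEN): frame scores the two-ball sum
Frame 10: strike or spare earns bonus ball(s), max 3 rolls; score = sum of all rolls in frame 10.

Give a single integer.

Answer: 132

Derivation:
Frame 1: STRIKE. 10 + next two rolls (2+5) = 17. Cumulative: 17
Frame 2: OPEN (2+5=7). Cumulative: 24
Frame 3: STRIKE. 10 + next two rolls (10+5) = 25. Cumulative: 49
Frame 4: STRIKE. 10 + next two rolls (5+5) = 20. Cumulative: 69
Frame 5: SPARE (5+5=10). 10 + next roll (8) = 18. Cumulative: 87
Frame 6: OPEN (8+1=9). Cumulative: 96
Frame 7: SPARE (5+5=10). 10 + next roll (6) = 16. Cumulative: 112
Frame 8: OPEN (6+0=6). Cumulative: 118
Frame 9: OPEN (1+7=8). Cumulative: 126
Frame 10: OPEN. Sum of all frame-10 rolls (6+0) = 6. Cumulative: 132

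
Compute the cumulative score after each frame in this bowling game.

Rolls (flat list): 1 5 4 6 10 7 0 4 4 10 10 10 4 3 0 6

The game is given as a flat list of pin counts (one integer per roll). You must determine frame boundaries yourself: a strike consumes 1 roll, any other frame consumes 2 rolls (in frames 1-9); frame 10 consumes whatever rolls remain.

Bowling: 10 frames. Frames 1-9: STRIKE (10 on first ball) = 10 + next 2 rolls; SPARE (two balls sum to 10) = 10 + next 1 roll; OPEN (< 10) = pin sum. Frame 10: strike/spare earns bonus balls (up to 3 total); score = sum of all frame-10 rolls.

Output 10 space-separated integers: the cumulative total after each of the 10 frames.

Answer: 6 26 43 50 58 88 112 129 136 142

Derivation:
Frame 1: OPEN (1+5=6). Cumulative: 6
Frame 2: SPARE (4+6=10). 10 + next roll (10) = 20. Cumulative: 26
Frame 3: STRIKE. 10 + next two rolls (7+0) = 17. Cumulative: 43
Frame 4: OPEN (7+0=7). Cumulative: 50
Frame 5: OPEN (4+4=8). Cumulative: 58
Frame 6: STRIKE. 10 + next two rolls (10+10) = 30. Cumulative: 88
Frame 7: STRIKE. 10 + next two rolls (10+4) = 24. Cumulative: 112
Frame 8: STRIKE. 10 + next two rolls (4+3) = 17. Cumulative: 129
Frame 9: OPEN (4+3=7). Cumulative: 136
Frame 10: OPEN. Sum of all frame-10 rolls (0+6) = 6. Cumulative: 142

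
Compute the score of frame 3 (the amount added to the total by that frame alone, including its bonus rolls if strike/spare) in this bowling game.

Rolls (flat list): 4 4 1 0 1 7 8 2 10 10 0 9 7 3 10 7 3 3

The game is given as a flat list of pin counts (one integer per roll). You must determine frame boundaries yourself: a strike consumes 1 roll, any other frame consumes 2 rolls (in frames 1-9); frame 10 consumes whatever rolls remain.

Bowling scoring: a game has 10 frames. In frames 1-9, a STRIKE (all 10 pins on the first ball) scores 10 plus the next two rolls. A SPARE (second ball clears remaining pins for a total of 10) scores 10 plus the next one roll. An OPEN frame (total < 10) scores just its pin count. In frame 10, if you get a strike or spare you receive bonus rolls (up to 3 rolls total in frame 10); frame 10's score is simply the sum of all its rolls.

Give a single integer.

Answer: 8

Derivation:
Frame 1: OPEN (4+4=8). Cumulative: 8
Frame 2: OPEN (1+0=1). Cumulative: 9
Frame 3: OPEN (1+7=8). Cumulative: 17
Frame 4: SPARE (8+2=10). 10 + next roll (10) = 20. Cumulative: 37
Frame 5: STRIKE. 10 + next two rolls (10+0) = 20. Cumulative: 57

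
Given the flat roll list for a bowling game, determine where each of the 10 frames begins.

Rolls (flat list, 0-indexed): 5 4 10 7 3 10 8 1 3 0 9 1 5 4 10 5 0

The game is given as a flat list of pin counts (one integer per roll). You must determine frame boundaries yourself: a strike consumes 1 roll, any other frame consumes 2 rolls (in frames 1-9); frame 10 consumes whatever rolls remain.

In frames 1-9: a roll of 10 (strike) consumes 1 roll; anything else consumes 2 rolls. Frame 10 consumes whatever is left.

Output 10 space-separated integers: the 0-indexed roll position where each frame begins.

Frame 1 starts at roll index 0: rolls=5,4 (sum=9), consumes 2 rolls
Frame 2 starts at roll index 2: roll=10 (strike), consumes 1 roll
Frame 3 starts at roll index 3: rolls=7,3 (sum=10), consumes 2 rolls
Frame 4 starts at roll index 5: roll=10 (strike), consumes 1 roll
Frame 5 starts at roll index 6: rolls=8,1 (sum=9), consumes 2 rolls
Frame 6 starts at roll index 8: rolls=3,0 (sum=3), consumes 2 rolls
Frame 7 starts at roll index 10: rolls=9,1 (sum=10), consumes 2 rolls
Frame 8 starts at roll index 12: rolls=5,4 (sum=9), consumes 2 rolls
Frame 9 starts at roll index 14: roll=10 (strike), consumes 1 roll
Frame 10 starts at roll index 15: 2 remaining rolls

Answer: 0 2 3 5 6 8 10 12 14 15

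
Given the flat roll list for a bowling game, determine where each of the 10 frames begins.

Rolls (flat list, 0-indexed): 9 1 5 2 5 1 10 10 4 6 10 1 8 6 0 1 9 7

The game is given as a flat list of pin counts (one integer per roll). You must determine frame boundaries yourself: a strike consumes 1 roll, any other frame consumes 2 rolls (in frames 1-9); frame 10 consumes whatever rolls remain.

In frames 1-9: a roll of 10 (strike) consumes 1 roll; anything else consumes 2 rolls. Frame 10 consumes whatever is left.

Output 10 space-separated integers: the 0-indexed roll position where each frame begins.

Answer: 0 2 4 6 7 8 10 11 13 15

Derivation:
Frame 1 starts at roll index 0: rolls=9,1 (sum=10), consumes 2 rolls
Frame 2 starts at roll index 2: rolls=5,2 (sum=7), consumes 2 rolls
Frame 3 starts at roll index 4: rolls=5,1 (sum=6), consumes 2 rolls
Frame 4 starts at roll index 6: roll=10 (strike), consumes 1 roll
Frame 5 starts at roll index 7: roll=10 (strike), consumes 1 roll
Frame 6 starts at roll index 8: rolls=4,6 (sum=10), consumes 2 rolls
Frame 7 starts at roll index 10: roll=10 (strike), consumes 1 roll
Frame 8 starts at roll index 11: rolls=1,8 (sum=9), consumes 2 rolls
Frame 9 starts at roll index 13: rolls=6,0 (sum=6), consumes 2 rolls
Frame 10 starts at roll index 15: 3 remaining rolls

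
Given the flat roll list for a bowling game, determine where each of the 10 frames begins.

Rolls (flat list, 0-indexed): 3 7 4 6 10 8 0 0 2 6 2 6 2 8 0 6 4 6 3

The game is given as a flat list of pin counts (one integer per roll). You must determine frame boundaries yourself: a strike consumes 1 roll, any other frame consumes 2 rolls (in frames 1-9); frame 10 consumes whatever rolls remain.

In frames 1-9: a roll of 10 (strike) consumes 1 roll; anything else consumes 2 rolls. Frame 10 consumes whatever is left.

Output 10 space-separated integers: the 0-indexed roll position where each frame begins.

Frame 1 starts at roll index 0: rolls=3,7 (sum=10), consumes 2 rolls
Frame 2 starts at roll index 2: rolls=4,6 (sum=10), consumes 2 rolls
Frame 3 starts at roll index 4: roll=10 (strike), consumes 1 roll
Frame 4 starts at roll index 5: rolls=8,0 (sum=8), consumes 2 rolls
Frame 5 starts at roll index 7: rolls=0,2 (sum=2), consumes 2 rolls
Frame 6 starts at roll index 9: rolls=6,2 (sum=8), consumes 2 rolls
Frame 7 starts at roll index 11: rolls=6,2 (sum=8), consumes 2 rolls
Frame 8 starts at roll index 13: rolls=8,0 (sum=8), consumes 2 rolls
Frame 9 starts at roll index 15: rolls=6,4 (sum=10), consumes 2 rolls
Frame 10 starts at roll index 17: 2 remaining rolls

Answer: 0 2 4 5 7 9 11 13 15 17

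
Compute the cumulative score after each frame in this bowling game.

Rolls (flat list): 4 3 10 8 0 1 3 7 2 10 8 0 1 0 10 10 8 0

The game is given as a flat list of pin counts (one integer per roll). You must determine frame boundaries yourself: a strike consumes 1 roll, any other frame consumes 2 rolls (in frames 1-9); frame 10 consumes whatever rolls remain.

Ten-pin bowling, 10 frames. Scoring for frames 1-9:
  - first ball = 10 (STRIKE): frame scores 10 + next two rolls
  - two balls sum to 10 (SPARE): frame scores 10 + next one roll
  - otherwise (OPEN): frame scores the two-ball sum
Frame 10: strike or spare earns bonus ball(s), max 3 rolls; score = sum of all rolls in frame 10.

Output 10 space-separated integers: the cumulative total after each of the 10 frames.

Answer: 7 25 33 37 46 64 72 73 101 119

Derivation:
Frame 1: OPEN (4+3=7). Cumulative: 7
Frame 2: STRIKE. 10 + next two rolls (8+0) = 18. Cumulative: 25
Frame 3: OPEN (8+0=8). Cumulative: 33
Frame 4: OPEN (1+3=4). Cumulative: 37
Frame 5: OPEN (7+2=9). Cumulative: 46
Frame 6: STRIKE. 10 + next two rolls (8+0) = 18. Cumulative: 64
Frame 7: OPEN (8+0=8). Cumulative: 72
Frame 8: OPEN (1+0=1). Cumulative: 73
Frame 9: STRIKE. 10 + next two rolls (10+8) = 28. Cumulative: 101
Frame 10: STRIKE. Sum of all frame-10 rolls (10+8+0) = 18. Cumulative: 119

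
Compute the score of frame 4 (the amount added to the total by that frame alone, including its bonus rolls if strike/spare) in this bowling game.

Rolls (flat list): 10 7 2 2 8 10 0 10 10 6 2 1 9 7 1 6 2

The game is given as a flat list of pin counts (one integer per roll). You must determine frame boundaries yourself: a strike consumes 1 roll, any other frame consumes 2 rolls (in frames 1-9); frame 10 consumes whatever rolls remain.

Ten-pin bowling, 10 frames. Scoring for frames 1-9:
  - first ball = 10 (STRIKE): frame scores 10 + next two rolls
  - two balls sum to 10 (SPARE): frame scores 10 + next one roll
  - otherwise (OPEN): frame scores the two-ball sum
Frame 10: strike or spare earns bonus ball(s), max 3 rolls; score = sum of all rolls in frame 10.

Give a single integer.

Frame 1: STRIKE. 10 + next two rolls (7+2) = 19. Cumulative: 19
Frame 2: OPEN (7+2=9). Cumulative: 28
Frame 3: SPARE (2+8=10). 10 + next roll (10) = 20. Cumulative: 48
Frame 4: STRIKE. 10 + next two rolls (0+10) = 20. Cumulative: 68
Frame 5: SPARE (0+10=10). 10 + next roll (10) = 20. Cumulative: 88
Frame 6: STRIKE. 10 + next two rolls (6+2) = 18. Cumulative: 106

Answer: 20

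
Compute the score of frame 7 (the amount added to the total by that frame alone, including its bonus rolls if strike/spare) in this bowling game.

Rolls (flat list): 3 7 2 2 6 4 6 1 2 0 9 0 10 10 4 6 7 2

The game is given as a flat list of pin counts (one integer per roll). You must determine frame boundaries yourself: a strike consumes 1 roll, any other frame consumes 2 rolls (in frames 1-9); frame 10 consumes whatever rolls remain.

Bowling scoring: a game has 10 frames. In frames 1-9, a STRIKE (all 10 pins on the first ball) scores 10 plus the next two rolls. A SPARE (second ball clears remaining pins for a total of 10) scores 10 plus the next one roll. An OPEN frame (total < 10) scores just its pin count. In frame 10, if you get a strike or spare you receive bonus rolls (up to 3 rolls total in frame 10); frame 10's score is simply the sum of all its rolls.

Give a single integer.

Answer: 24

Derivation:
Frame 1: SPARE (3+7=10). 10 + next roll (2) = 12. Cumulative: 12
Frame 2: OPEN (2+2=4). Cumulative: 16
Frame 3: SPARE (6+4=10). 10 + next roll (6) = 16. Cumulative: 32
Frame 4: OPEN (6+1=7). Cumulative: 39
Frame 5: OPEN (2+0=2). Cumulative: 41
Frame 6: OPEN (9+0=9). Cumulative: 50
Frame 7: STRIKE. 10 + next two rolls (10+4) = 24. Cumulative: 74
Frame 8: STRIKE. 10 + next two rolls (4+6) = 20. Cumulative: 94
Frame 9: SPARE (4+6=10). 10 + next roll (7) = 17. Cumulative: 111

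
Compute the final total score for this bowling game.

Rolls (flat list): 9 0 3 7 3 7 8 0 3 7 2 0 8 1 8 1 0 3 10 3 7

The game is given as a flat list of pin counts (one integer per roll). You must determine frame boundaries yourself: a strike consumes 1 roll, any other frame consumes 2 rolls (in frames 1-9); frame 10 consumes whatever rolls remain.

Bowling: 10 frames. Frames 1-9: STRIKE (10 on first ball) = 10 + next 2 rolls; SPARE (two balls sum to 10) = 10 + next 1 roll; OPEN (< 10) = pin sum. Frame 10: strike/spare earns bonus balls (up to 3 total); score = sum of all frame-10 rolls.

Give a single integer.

Frame 1: OPEN (9+0=9). Cumulative: 9
Frame 2: SPARE (3+7=10). 10 + next roll (3) = 13. Cumulative: 22
Frame 3: SPARE (3+7=10). 10 + next roll (8) = 18. Cumulative: 40
Frame 4: OPEN (8+0=8). Cumulative: 48
Frame 5: SPARE (3+7=10). 10 + next roll (2) = 12. Cumulative: 60
Frame 6: OPEN (2+0=2). Cumulative: 62
Frame 7: OPEN (8+1=9). Cumulative: 71
Frame 8: OPEN (8+1=9). Cumulative: 80
Frame 9: OPEN (0+3=3). Cumulative: 83
Frame 10: STRIKE. Sum of all frame-10 rolls (10+3+7) = 20. Cumulative: 103

Answer: 103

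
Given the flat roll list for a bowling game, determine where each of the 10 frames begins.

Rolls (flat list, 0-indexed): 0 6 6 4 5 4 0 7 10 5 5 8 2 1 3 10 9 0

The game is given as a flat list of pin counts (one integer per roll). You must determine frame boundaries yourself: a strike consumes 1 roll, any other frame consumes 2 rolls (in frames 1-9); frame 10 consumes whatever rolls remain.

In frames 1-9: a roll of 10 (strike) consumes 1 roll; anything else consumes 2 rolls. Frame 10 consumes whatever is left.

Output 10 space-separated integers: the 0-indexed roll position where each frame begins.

Frame 1 starts at roll index 0: rolls=0,6 (sum=6), consumes 2 rolls
Frame 2 starts at roll index 2: rolls=6,4 (sum=10), consumes 2 rolls
Frame 3 starts at roll index 4: rolls=5,4 (sum=9), consumes 2 rolls
Frame 4 starts at roll index 6: rolls=0,7 (sum=7), consumes 2 rolls
Frame 5 starts at roll index 8: roll=10 (strike), consumes 1 roll
Frame 6 starts at roll index 9: rolls=5,5 (sum=10), consumes 2 rolls
Frame 7 starts at roll index 11: rolls=8,2 (sum=10), consumes 2 rolls
Frame 8 starts at roll index 13: rolls=1,3 (sum=4), consumes 2 rolls
Frame 9 starts at roll index 15: roll=10 (strike), consumes 1 roll
Frame 10 starts at roll index 16: 2 remaining rolls

Answer: 0 2 4 6 8 9 11 13 15 16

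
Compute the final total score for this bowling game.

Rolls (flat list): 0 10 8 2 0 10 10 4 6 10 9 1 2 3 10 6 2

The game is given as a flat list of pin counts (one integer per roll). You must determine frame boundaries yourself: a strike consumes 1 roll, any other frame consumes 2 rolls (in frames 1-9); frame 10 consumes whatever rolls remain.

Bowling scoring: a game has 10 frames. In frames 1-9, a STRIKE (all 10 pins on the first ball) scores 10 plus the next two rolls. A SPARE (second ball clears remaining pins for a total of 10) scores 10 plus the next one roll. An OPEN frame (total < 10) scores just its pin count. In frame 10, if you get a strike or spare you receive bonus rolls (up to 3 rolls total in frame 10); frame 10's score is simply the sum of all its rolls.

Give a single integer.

Frame 1: SPARE (0+10=10). 10 + next roll (8) = 18. Cumulative: 18
Frame 2: SPARE (8+2=10). 10 + next roll (0) = 10. Cumulative: 28
Frame 3: SPARE (0+10=10). 10 + next roll (10) = 20. Cumulative: 48
Frame 4: STRIKE. 10 + next two rolls (4+6) = 20. Cumulative: 68
Frame 5: SPARE (4+6=10). 10 + next roll (10) = 20. Cumulative: 88
Frame 6: STRIKE. 10 + next two rolls (9+1) = 20. Cumulative: 108
Frame 7: SPARE (9+1=10). 10 + next roll (2) = 12. Cumulative: 120
Frame 8: OPEN (2+3=5). Cumulative: 125
Frame 9: STRIKE. 10 + next two rolls (6+2) = 18. Cumulative: 143
Frame 10: OPEN. Sum of all frame-10 rolls (6+2) = 8. Cumulative: 151

Answer: 151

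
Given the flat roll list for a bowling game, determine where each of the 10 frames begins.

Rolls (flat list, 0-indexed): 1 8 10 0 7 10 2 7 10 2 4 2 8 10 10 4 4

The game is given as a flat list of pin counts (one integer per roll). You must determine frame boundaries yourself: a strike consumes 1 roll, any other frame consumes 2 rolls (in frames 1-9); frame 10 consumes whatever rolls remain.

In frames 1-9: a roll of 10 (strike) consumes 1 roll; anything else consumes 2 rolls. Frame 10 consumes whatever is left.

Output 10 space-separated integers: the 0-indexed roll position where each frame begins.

Answer: 0 2 3 5 6 8 9 11 13 14

Derivation:
Frame 1 starts at roll index 0: rolls=1,8 (sum=9), consumes 2 rolls
Frame 2 starts at roll index 2: roll=10 (strike), consumes 1 roll
Frame 3 starts at roll index 3: rolls=0,7 (sum=7), consumes 2 rolls
Frame 4 starts at roll index 5: roll=10 (strike), consumes 1 roll
Frame 5 starts at roll index 6: rolls=2,7 (sum=9), consumes 2 rolls
Frame 6 starts at roll index 8: roll=10 (strike), consumes 1 roll
Frame 7 starts at roll index 9: rolls=2,4 (sum=6), consumes 2 rolls
Frame 8 starts at roll index 11: rolls=2,8 (sum=10), consumes 2 rolls
Frame 9 starts at roll index 13: roll=10 (strike), consumes 1 roll
Frame 10 starts at roll index 14: 3 remaining rolls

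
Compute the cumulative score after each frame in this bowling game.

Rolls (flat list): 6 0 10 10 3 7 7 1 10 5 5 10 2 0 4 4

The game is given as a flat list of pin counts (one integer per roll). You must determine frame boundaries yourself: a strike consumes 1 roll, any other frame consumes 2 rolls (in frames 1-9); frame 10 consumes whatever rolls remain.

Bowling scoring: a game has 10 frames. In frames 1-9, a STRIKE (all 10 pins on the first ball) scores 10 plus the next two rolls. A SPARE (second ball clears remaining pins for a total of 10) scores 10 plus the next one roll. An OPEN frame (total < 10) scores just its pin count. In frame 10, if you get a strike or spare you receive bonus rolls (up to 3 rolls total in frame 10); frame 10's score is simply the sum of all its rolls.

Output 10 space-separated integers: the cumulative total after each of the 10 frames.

Frame 1: OPEN (6+0=6). Cumulative: 6
Frame 2: STRIKE. 10 + next two rolls (10+3) = 23. Cumulative: 29
Frame 3: STRIKE. 10 + next two rolls (3+7) = 20. Cumulative: 49
Frame 4: SPARE (3+7=10). 10 + next roll (7) = 17. Cumulative: 66
Frame 5: OPEN (7+1=8). Cumulative: 74
Frame 6: STRIKE. 10 + next two rolls (5+5) = 20. Cumulative: 94
Frame 7: SPARE (5+5=10). 10 + next roll (10) = 20. Cumulative: 114
Frame 8: STRIKE. 10 + next two rolls (2+0) = 12. Cumulative: 126
Frame 9: OPEN (2+0=2). Cumulative: 128
Frame 10: OPEN. Sum of all frame-10 rolls (4+4) = 8. Cumulative: 136

Answer: 6 29 49 66 74 94 114 126 128 136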